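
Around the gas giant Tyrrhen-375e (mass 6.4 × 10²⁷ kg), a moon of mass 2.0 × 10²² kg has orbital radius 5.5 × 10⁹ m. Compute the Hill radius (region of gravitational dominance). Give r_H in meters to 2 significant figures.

5.6 × 10⁷ m

r_H ≈ a (m/3M)^(1/3)
    = (5.5 × 10⁹) × (2.0 × 10²² / (3 × 6.4 × 10²⁷))^(1/3)
    = 5.6 × 10⁷ m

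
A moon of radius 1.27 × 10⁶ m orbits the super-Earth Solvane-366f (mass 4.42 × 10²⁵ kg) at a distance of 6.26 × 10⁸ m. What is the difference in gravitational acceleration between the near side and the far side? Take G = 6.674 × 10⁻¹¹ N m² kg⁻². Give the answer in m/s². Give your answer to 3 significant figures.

6.11 × 10⁻⁵ m/s²

Δg = 4GMr/d³
   = 4 × (6.674 × 10⁻¹¹) × (4.42 × 10²⁵) × (1.27 × 10⁶) / (6.26 × 10⁸)³
   = 6.11 × 10⁻⁵ m/s²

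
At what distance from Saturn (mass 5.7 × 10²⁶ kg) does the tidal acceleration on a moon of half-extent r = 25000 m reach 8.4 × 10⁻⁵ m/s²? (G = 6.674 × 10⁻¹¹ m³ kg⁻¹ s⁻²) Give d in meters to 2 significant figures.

2.8 × 10⁸ m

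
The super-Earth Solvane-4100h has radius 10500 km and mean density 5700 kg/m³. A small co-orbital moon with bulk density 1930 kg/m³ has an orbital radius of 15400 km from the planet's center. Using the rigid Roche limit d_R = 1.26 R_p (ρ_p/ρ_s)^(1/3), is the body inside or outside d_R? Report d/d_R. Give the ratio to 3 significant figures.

d_R = 1.26 × (10500 km) × (5700/1930)^(1/3) = 18980 km
d/d_R = (15400) / (18980) = 0.811
Since d/d_R < 1, the body is inside the Roche limit.

inside; d/d_R ≈ 0.811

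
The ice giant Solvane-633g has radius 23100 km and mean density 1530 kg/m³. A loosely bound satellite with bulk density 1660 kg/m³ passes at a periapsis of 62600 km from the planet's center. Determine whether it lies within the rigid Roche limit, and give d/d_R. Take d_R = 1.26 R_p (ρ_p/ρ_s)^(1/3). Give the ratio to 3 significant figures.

outside; d/d_R ≈ 2.21

d_R = 1.26 × (23100 km) × (1530/1660)^(1/3) = 28330 km
d/d_R = (62600) / (28330) = 2.21
Since d/d_R > 1, the body is outside the Roche limit.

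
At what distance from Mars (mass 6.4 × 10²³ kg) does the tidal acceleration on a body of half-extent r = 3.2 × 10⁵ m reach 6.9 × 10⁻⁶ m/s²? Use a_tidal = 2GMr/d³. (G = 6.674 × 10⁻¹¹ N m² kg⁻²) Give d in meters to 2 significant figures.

2GMr/d³ = a_tidal  ⇒  d = (2GMr / a_tidal)^(1/3)
d = (2 × 6.674×10⁻¹¹ × (6.4 × 10²³) × (3.2 × 10⁵) / (6.9 × 10⁻⁶))^(1/3)
  = 1.6 × 10⁸ m

1.6 × 10⁸ m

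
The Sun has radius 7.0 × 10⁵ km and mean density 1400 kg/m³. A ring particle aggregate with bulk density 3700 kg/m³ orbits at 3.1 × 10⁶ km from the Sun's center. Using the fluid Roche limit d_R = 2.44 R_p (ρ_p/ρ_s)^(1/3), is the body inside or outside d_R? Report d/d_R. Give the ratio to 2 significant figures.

outside; d/d_R ≈ 2.5

d_R = 2.44 × (7.0 × 10⁵ km) × (1400/3700)^(1/3) = 1.235 × 10⁶ km
d/d_R = (3.1 × 10⁶) / (1.235 × 10⁶) = 2.5
Since d/d_R > 1, the body is outside the Roche limit.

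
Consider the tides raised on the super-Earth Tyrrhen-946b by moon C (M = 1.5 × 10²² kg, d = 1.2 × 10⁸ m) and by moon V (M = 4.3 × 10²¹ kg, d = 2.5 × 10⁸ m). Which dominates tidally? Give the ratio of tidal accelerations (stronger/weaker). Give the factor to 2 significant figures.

Compare M/d³ for the two perturbers:
Moon C: (1.5 × 10²²) / (1.2 × 10⁸)³ = 8.681 × 10⁻³
Moon V: (4.3 × 10²¹) / (2.5 × 10⁸)³ = 2.752 × 10⁻⁴
Ratio (larger/smaller) = 32

Moon C, by a factor of ≈ 32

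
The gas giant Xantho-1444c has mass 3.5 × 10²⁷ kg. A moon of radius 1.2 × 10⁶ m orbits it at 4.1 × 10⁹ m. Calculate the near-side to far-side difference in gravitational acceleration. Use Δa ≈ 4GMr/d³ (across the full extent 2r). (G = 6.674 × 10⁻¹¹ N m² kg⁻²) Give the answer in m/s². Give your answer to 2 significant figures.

1.6 × 10⁻⁵ m/s²

Differencing GM/(d−r)² and GM/(d+r)² to first order in r/d gives 4GMr/d³.
Δa = 4GMr/d³
   = 4 × (6.674 × 10⁻¹¹) × (3.5 × 10²⁷) × (1.2 × 10⁶) / (4.1 × 10⁹)³
   = 1.6 × 10⁻⁵ m/s²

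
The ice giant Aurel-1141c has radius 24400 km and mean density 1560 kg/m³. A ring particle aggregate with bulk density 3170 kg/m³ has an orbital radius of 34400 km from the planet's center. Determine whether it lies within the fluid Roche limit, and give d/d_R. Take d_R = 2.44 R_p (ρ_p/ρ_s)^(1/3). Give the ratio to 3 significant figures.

d_R = 2.44 × (24400 km) × (1560/3170)^(1/3) = 47000 km
d/d_R = (34400) / (47000) = 0.732
Since d/d_R < 1, the body is inside the Roche limit.

inside; d/d_R ≈ 0.732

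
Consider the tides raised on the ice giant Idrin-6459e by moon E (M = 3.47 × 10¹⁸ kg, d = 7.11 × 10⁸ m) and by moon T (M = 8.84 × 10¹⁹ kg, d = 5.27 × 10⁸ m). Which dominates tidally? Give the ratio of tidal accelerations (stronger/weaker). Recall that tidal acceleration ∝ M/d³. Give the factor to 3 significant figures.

Tidal acceleration ∝ M/d³, so compare M/d³ for each.
Moon E: (3.47 × 10¹⁸) / (7.11 × 10⁸)³ = 9.654 × 10⁻⁹
Moon T: (8.84 × 10¹⁹) / (5.27 × 10⁸)³ = 6.040 × 10⁻⁷
Ratio (larger/smaller) = 62.6

Moon T, by a factor of ≈ 62.6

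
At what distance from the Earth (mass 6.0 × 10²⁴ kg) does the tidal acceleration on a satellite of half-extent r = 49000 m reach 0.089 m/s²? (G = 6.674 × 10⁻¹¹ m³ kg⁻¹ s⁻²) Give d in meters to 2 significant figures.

7.6 × 10⁶ m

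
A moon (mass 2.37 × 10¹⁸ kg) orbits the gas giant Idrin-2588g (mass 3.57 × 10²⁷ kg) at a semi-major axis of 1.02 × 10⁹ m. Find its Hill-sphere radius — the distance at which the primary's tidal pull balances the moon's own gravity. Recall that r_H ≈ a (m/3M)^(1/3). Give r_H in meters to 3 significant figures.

6.17 × 10⁵ m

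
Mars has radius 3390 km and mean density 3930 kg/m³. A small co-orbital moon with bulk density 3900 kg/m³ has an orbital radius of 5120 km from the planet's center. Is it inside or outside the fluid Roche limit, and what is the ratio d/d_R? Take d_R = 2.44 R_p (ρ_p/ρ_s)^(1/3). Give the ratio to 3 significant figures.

d_R = 2.44 × (3390 km) × (3930/3900)^(1/3) = 8293 km
d/d_R = (5120) / (8293) = 0.617
Since d/d_R < 1, the body is inside the Roche limit.

inside; d/d_R ≈ 0.617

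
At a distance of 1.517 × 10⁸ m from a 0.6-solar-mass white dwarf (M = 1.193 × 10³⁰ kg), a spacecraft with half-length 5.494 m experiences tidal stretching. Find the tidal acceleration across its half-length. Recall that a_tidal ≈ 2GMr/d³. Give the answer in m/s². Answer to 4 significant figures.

Differencing GM/(d−r)² and GM/d² to first order in r/d gives 2GMr/d³.
a_tidal = 2GMr/d³
        = 2 × (6.674 × 10⁻¹¹) × (1.193 × 10³⁰) × (5.494) / (1.517 × 10⁸)³
        = 2.506 × 10⁻⁴ m/s²

2.506 × 10⁻⁴ m/s²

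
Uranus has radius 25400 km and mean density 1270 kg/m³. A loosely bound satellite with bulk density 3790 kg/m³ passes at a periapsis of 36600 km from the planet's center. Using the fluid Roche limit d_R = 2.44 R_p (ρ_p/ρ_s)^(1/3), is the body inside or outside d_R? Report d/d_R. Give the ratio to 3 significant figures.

d_R = 2.44 × (25400 km) × (1270/3790)^(1/3) = 43050 km
d/d_R = (36600) / (43050) = 0.850
Since d/d_R < 1, the body is inside the Roche limit.

inside; d/d_R ≈ 0.850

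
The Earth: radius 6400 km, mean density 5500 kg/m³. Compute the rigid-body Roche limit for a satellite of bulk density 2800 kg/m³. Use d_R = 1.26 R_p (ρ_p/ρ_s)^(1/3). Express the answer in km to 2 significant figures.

10000 km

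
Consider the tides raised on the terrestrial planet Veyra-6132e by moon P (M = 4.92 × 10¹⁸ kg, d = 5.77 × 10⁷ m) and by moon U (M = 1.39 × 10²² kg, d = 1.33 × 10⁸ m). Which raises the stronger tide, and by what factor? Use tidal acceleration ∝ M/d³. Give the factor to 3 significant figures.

Moon U, by a factor of ≈ 231

Compare M/d³ for the two perturbers:
Moon P: (4.92 × 10¹⁸) / (5.77 × 10⁷)³ = 2.561 × 10⁻⁵
Moon U: (1.39 × 10²²) / (1.33 × 10⁸)³ = 5.908 × 10⁻³
Ratio (larger/smaller) = 231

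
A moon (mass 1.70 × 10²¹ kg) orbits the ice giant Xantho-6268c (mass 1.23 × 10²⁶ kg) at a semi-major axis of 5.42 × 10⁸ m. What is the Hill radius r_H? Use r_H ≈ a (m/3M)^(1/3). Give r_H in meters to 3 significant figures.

9.02 × 10⁶ m

r_H ≈ a (m/3M)^(1/3)
    = (5.42 × 10⁸) × (1.70 × 10²¹ / (3 × 1.23 × 10²⁶))^(1/3)
    = 9.02 × 10⁶ m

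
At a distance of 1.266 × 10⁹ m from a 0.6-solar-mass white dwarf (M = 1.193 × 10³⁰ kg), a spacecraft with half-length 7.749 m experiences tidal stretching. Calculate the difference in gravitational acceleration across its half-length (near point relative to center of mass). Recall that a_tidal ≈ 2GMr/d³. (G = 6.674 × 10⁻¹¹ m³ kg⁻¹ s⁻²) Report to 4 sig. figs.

The tidal stretch is the gradient of GM/d² times the body's extent r, hence the 1/d³ dependence.
Δa = 2GMr/d³
   = 2 × (6.674 × 10⁻¹¹) × (1.193 × 10³⁰) × (7.749) / (1.266 × 10⁹)³
   = 6.081 × 10⁻⁷ m/s²

6.081 × 10⁻⁷ m/s²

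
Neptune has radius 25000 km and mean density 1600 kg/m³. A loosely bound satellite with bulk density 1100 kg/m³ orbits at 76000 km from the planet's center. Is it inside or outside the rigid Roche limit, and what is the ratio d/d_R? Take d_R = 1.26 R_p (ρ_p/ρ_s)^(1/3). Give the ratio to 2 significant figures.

outside; d/d_R ≈ 2.1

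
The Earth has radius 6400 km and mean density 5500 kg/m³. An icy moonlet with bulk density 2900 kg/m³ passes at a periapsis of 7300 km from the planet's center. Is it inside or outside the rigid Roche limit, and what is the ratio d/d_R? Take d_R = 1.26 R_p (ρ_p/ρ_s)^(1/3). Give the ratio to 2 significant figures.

inside; d/d_R ≈ 0.73

d_R = 1.26 × (6400 km) × (5500/2900)^(1/3) = 9982 km
d/d_R = (7300) / (9982) = 0.73
Since d/d_R < 1, the body is inside the Roche limit.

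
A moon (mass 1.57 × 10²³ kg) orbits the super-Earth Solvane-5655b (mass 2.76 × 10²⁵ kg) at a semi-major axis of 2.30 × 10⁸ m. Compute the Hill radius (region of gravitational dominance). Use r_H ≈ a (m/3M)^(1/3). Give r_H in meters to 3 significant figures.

r_H ≈ a (m/3M)^(1/3)
    = (2.30 × 10⁸) × (1.57 × 10²³ / (3 × 2.76 × 10²⁵))^(1/3)
    = 2.85 × 10⁷ m

2.85 × 10⁷ m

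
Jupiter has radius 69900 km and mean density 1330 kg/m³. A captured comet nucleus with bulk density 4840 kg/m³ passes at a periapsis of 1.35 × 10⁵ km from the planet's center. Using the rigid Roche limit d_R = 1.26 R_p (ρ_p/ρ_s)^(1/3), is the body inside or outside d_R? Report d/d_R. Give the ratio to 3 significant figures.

outside; d/d_R ≈ 2.36

d_R = 1.26 × (69900 km) × (1330/4840)^(1/3) = 57260 km
d/d_R = (1.35 × 10⁵) / (57260) = 2.36
Since d/d_R > 1, the body is outside the Roche limit.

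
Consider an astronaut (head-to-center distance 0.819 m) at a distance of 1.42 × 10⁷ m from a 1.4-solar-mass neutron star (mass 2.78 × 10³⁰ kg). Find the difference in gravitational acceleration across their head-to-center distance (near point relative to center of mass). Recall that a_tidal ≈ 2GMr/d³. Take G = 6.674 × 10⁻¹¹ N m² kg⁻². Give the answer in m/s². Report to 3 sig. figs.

1.06 × 10⁻¹ m/s²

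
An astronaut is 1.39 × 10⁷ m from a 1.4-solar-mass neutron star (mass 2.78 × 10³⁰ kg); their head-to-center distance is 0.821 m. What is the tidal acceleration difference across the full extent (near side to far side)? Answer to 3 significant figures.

Δg = 4GMr/d³
   = 4 × (6.674 × 10⁻¹¹) × (2.78 × 10³⁰) × (0.821) / (1.39 × 10⁷)³
   = 2.27 × 10⁻¹ m/s²

2.27 × 10⁻¹ m/s²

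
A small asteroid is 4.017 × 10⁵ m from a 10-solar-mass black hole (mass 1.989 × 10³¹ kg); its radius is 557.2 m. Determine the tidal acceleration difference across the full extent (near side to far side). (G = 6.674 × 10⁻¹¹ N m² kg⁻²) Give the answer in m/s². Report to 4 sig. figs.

Differencing GM/(d−r)² and GM/(d+r)² to first order in r/d gives 4GMr/d³.
Δa = 4GMr/d³
   = 4 × (6.674 × 10⁻¹¹) × (1.989 × 10³¹) × (557.2) / (4.017 × 10⁵)³
   = 4.564 × 10⁷ m/s²

4.564 × 10⁷ m/s²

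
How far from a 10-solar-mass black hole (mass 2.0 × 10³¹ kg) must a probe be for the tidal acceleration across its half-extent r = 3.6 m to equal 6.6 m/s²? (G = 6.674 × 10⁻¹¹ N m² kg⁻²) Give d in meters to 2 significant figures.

2GMr/d³ = a_tidal  ⇒  d = (2GMr / a_tidal)^(1/3)
d = (2 × 6.674×10⁻¹¹ × (2.0 × 10³¹) × (3.6) / (6.6))^(1/3)
  = 1.1 × 10⁷ m

1.1 × 10⁷ m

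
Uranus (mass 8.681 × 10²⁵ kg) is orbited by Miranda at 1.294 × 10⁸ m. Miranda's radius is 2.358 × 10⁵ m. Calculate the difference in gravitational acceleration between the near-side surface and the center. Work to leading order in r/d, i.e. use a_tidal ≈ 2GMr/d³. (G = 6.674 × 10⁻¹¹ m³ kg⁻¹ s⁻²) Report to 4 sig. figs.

Δa = 2GMr/d³
   = 2 × (6.674 × 10⁻¹¹) × (8.681 × 10²⁵) × (2.358 × 10⁵) / (1.294 × 10⁸)³
   = 1.261 × 10⁻³ m/s²

1.261 × 10⁻³ m/s²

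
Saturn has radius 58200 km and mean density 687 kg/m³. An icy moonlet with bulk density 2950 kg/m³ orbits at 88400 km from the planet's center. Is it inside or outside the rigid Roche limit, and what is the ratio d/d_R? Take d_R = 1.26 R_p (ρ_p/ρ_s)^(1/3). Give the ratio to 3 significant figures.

d_R = 1.26 × (58200 km) × (687/2950)^(1/3) = 45120 km
d/d_R = (88400) / (45120) = 1.96
Since d/d_R > 1, the body is outside the Roche limit.

outside; d/d_R ≈ 1.96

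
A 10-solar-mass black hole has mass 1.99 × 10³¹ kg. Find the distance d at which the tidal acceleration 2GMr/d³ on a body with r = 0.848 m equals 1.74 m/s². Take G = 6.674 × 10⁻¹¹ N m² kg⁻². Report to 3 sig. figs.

1.09 × 10⁷ m

2GMr/d³ = a_tidal  ⇒  d = (2GMr / a_tidal)^(1/3)
d = (2 × 6.674×10⁻¹¹ × (1.99 × 10³¹) × (0.848) / (1.74))^(1/3)
  = 1.09 × 10⁷ m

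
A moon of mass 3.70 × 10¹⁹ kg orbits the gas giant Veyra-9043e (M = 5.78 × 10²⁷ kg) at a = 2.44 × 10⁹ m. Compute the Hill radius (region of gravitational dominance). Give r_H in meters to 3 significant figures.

r_H ≈ a (m/3M)^(1/3)
    = (2.44 × 10⁹) × (3.70 × 10¹⁹ / (3 × 5.78 × 10²⁷))^(1/3)
    = 3.14 × 10⁶ m

3.14 × 10⁶ m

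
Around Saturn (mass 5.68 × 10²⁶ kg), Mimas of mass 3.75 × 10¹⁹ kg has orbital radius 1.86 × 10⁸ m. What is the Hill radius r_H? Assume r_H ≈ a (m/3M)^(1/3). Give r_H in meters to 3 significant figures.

5.21 × 10⁵ m

r_H ≈ a (m/3M)^(1/3)
    = (1.86 × 10⁸) × (3.75 × 10¹⁹ / (3 × 5.68 × 10²⁶))^(1/3)
    = 5.21 × 10⁵ m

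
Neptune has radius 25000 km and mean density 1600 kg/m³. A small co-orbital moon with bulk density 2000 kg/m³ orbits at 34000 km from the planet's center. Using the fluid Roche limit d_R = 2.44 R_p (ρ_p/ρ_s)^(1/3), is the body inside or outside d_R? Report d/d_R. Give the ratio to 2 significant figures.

d_R = 2.44 × (25000 km) × (1600/2000)^(1/3) = 56630 km
d/d_R = (34000) / (56630) = 0.60
Since d/d_R < 1, the body is inside the Roche limit.

inside; d/d_R ≈ 0.60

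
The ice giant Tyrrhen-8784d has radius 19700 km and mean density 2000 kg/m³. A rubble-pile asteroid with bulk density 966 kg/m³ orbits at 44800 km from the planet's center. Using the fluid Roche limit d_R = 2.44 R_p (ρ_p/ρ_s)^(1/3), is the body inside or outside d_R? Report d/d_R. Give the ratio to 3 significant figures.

d_R = 2.44 × (19700 km) × (2000/966)^(1/3) = 61260 km
d/d_R = (44800) / (61260) = 0.731
Since d/d_R < 1, the body is inside the Roche limit.

inside; d/d_R ≈ 0.731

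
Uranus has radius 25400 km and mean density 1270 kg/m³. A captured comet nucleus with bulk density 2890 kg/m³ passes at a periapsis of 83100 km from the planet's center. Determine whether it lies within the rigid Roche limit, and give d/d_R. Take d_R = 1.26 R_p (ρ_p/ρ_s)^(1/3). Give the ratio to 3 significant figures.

outside; d/d_R ≈ 3.42

d_R = 1.26 × (25400 km) × (1270/2890)^(1/3) = 24330 km
d/d_R = (83100) / (24330) = 3.42
Since d/d_R > 1, the body is outside the Roche limit.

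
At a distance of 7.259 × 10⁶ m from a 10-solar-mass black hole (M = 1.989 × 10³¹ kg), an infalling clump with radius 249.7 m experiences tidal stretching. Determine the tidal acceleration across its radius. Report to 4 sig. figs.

1.733 × 10³ m/s²

Since r ≪ d, expand the inverse-square field across one radius to get the leading 2GMr/d³ term.
Δa = 2GMr/d³
   = 2 × (6.674 × 10⁻¹¹) × (1.989 × 10³¹) × (249.7) / (7.259 × 10⁶)³
   = 1.733 × 10³ m/s²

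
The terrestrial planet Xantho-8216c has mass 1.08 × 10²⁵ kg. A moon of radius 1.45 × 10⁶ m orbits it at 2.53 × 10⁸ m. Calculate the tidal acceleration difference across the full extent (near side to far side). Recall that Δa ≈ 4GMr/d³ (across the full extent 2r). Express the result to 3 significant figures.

2.58 × 10⁻⁴ m/s²

Δg = 4GMr/d³
   = 4 × (6.674 × 10⁻¹¹) × (1.08 × 10²⁵) × (1.45 × 10⁶) / (2.53 × 10⁸)³
   = 2.58 × 10⁻⁴ m/s²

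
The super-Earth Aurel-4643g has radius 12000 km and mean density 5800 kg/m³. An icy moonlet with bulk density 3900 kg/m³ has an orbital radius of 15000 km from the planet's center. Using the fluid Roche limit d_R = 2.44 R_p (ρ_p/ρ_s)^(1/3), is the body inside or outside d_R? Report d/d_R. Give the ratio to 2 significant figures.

inside; d/d_R ≈ 0.45

d_R = 2.44 × (12000 km) × (5800/3900)^(1/3) = 33420 km
d/d_R = (15000) / (33420) = 0.45
Since d/d_R < 1, the body is inside the Roche limit.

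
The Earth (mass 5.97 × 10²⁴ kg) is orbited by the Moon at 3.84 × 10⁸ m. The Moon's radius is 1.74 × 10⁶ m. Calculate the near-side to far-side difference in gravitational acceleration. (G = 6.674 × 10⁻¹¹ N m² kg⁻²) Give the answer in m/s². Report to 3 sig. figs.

4.90 × 10⁻⁵ m/s²

Differencing GM/(d−r)² and GM/(d+r)² to first order in r/d gives 4GMr/d³.
a_tidal = 4GMr/d³
        = 4 × (6.674 × 10⁻¹¹) × (5.97 × 10²⁴) × (1.74 × 10⁶) / (3.84 × 10⁸)³
        = 4.90 × 10⁻⁵ m/s²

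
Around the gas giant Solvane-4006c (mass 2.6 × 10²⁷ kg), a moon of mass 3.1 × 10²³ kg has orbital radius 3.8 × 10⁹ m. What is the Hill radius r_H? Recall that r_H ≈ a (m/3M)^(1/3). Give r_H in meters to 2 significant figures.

r_H ≈ a (m/3M)^(1/3)
    = (3.8 × 10⁹) × (3.1 × 10²³ / (3 × 2.6 × 10²⁷))^(1/3)
    = 1.3 × 10⁸ m

1.3 × 10⁸ m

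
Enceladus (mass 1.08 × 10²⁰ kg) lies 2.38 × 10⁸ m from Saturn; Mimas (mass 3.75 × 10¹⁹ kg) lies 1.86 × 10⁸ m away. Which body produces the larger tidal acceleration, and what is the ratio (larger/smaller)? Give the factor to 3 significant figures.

The tide-raising term goes as M/d³ (the gradient of a 1/d² field).
Enceladus: (1.08 × 10²⁰) / (2.38 × 10⁸)³ = 8.011 × 10⁻⁶
Mimas: (3.75 × 10¹⁹) / (1.86 × 10⁸)³ = 5.828 × 10⁻⁶
Ratio (larger/smaller) = 1.37

Enceladus, by a factor of ≈ 1.37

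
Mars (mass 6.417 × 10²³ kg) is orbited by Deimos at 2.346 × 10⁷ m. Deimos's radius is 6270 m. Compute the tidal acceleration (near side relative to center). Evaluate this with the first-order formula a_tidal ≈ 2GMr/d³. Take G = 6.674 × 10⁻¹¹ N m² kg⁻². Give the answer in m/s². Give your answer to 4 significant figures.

4.159 × 10⁻⁵ m/s²

Since r ≪ d, expand the inverse-square field across one radius to get the leading 2GMr/d³ term.
Δa = 2GMr/d³
   = 2 × (6.674 × 10⁻¹¹) × (6.417 × 10²³) × (6270) / (2.346 × 10⁷)³
   = 4.159 × 10⁻⁵ m/s²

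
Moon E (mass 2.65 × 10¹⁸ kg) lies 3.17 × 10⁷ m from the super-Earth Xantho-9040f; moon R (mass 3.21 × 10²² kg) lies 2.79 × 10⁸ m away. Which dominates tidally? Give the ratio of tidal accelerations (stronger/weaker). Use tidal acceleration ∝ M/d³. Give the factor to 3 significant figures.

The tide-raising term goes as M/d³ (the gradient of a 1/d² field).
Moon E: (2.65 × 10¹⁸) / (3.17 × 10⁷)³ = 8.319 × 10⁻⁵
Moon R: (3.21 × 10²²) / (2.79 × 10⁸)³ = 1.478 × 10⁻³
Ratio (larger/smaller) = 17.8

Moon R, by a factor of ≈ 17.8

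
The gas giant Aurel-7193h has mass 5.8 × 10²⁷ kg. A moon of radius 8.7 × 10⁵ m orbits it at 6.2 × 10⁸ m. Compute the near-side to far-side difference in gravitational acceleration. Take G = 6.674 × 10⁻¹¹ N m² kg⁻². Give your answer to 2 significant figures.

5.7 × 10⁻³ m/s²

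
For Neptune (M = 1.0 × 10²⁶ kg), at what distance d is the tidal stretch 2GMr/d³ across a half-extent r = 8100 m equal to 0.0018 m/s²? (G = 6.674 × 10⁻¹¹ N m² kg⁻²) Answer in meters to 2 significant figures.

3.9 × 10⁷ m

2GMr/d³ = a_tidal  ⇒  d = (2GMr / a_tidal)^(1/3)
d = (2 × 6.674×10⁻¹¹ × (1.0 × 10²⁶) × (8100) / (0.0018))^(1/3)
  = 3.9 × 10⁷ m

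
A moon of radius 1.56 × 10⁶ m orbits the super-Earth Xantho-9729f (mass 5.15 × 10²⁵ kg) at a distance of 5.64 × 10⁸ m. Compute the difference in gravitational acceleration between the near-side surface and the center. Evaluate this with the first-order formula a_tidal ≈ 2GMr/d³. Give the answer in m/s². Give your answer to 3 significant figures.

Δg = 2GMr/d³
   = 2 × (6.674 × 10⁻¹¹) × (5.15 × 10²⁵) × (1.56 × 10⁶) / (5.64 × 10⁸)³
   = 5.98 × 10⁻⁵ m/s²

5.98 × 10⁻⁵ m/s²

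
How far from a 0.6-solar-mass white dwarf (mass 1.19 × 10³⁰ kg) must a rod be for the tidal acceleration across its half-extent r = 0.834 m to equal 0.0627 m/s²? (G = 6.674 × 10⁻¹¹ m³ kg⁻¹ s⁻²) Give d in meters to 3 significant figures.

2GMr/d³ = a_tidal  ⇒  d = (2GMr / a_tidal)^(1/3)
d = (2 × 6.674×10⁻¹¹ × (1.19 × 10³⁰) × (0.834) / (0.0627))^(1/3)
  = 1.28 × 10⁷ m

1.28 × 10⁷ m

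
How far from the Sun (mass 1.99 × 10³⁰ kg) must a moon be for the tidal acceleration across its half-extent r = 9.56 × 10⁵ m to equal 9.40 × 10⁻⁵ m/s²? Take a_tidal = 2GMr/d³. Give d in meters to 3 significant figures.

1.39 × 10¹⁰ m

2GMr/d³ = a_tidal  ⇒  d = (2GMr / a_tidal)^(1/3)
d = (2 × 6.674×10⁻¹¹ × (1.99 × 10³⁰) × (9.56 × 10⁵) / (9.40 × 10⁻⁵))^(1/3)
  = 1.39 × 10¹⁰ m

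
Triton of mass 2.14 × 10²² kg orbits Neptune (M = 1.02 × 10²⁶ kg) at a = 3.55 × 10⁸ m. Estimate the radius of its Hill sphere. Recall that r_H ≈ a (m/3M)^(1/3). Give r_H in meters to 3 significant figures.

1.46 × 10⁷ m

r_H ≈ a (m/3M)^(1/3)
    = (3.55 × 10⁸) × (2.14 × 10²² / (3 × 1.02 × 10²⁶))^(1/3)
    = 1.46 × 10⁷ m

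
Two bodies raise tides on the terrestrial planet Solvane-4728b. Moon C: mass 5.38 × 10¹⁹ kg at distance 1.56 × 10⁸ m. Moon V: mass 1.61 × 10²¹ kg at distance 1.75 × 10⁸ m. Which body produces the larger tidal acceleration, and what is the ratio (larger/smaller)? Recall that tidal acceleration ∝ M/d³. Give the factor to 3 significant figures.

Moon V, by a factor of ≈ 21.2

Tidal acceleration ∝ M/d³, so compare M/d³ for each.
Moon C: (5.38 × 10¹⁹) / (1.56 × 10⁸)³ = 1.417 × 10⁻⁵
Moon V: (1.61 × 10²¹) / (1.75 × 10⁸)³ = 3.004 × 10⁻⁴
Ratio (larger/smaller) = 21.2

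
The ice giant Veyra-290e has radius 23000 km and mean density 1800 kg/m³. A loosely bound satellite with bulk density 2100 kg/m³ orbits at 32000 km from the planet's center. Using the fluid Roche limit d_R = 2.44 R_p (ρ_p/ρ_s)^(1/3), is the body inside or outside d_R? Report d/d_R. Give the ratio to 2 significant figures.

inside; d/d_R ≈ 0.60

d_R = 2.44 × (23000 km) × (1800/2100)^(1/3) = 53310 km
d/d_R = (32000) / (53310) = 0.60
Since d/d_R < 1, the body is inside the Roche limit.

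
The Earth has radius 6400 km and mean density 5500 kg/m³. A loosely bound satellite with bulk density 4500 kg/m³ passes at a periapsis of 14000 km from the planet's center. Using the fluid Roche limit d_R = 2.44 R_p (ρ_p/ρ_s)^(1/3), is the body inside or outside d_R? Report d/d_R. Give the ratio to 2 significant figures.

inside; d/d_R ≈ 0.84

d_R = 2.44 × (6400 km) × (5500/4500)^(1/3) = 16700 km
d/d_R = (14000) / (16700) = 0.84
Since d/d_R < 1, the body is inside the Roche limit.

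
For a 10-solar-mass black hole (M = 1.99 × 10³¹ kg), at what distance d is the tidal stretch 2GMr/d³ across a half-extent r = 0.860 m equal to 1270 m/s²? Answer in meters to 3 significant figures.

2GMr/d³ = a_tidal  ⇒  d = (2GMr / a_tidal)^(1/3)
d = (2 × 6.674×10⁻¹¹ × (1.99 × 10³¹) × (0.860) / (1270))^(1/3)
  = 1.22 × 10⁶ m

1.22 × 10⁶ m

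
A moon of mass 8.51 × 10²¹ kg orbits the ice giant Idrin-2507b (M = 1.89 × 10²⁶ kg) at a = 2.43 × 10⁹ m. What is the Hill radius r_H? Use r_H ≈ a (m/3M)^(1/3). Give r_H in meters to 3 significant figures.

r_H ≈ a (m/3M)^(1/3)
    = (2.43 × 10⁹) × (8.51 × 10²¹ / (3 × 1.89 × 10²⁶))^(1/3)
    = 5.99 × 10⁷ m

5.99 × 10⁷ m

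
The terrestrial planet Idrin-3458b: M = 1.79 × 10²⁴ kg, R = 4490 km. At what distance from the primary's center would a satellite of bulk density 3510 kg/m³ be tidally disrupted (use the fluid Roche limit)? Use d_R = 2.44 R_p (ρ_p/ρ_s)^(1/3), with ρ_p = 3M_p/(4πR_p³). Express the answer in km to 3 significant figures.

12100 km

ρ_p = 3M_p/(4πR_p³) = 3 × (1.79 × 10²⁴) / (4π × (4.49 × 10⁶ m)³) = 4720 kg/m³
d_R = 2.44 × 4490 km × (4720/3510)^(1/3)
    = 12100 km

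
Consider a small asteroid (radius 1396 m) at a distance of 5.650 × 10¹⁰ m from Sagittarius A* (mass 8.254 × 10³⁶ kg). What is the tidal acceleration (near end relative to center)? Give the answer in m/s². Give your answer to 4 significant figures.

8.527 × 10⁻³ m/s²

a_tidal = 2GMr/d³
        = 2 × (6.674 × 10⁻¹¹) × (8.254 × 10³⁶) × (1396) / (5.650 × 10¹⁰)³
        = 8.527 × 10⁻³ m/s²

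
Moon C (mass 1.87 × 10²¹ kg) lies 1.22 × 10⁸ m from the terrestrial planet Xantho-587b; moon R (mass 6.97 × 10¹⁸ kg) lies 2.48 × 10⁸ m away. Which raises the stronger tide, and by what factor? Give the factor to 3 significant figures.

Tidal acceleration ∝ M/d³, so compare M/d³ for each.
Moon C: (1.87 × 10²¹) / (1.22 × 10⁸)³ = 1.030 × 10⁻³
Moon R: (6.97 × 10¹⁸) / (2.48 × 10⁸)³ = 4.570 × 10⁻⁷
Ratio (larger/smaller) = 2250

Moon C, by a factor of ≈ 2250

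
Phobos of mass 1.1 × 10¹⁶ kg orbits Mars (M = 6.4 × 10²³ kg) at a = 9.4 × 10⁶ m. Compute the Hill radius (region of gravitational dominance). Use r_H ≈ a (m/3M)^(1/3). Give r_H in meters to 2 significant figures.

r_H ≈ a (m/3M)^(1/3)
    = (9.4 × 10⁶) × (1.1 × 10¹⁶ / (3 × 6.4 × 10²³))^(1/3)
    = 1.7 × 10⁴ m

1.7 × 10⁴ m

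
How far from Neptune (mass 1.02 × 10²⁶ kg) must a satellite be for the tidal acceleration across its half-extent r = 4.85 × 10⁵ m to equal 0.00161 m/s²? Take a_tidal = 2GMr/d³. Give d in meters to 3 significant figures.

1.60 × 10⁸ m

2GMr/d³ = a_tidal  ⇒  d = (2GMr / a_tidal)^(1/3)
d = (2 × 6.674×10⁻¹¹ × (1.02 × 10²⁶) × (4.85 × 10⁵) / (0.00161))^(1/3)
  = 1.60 × 10⁸ m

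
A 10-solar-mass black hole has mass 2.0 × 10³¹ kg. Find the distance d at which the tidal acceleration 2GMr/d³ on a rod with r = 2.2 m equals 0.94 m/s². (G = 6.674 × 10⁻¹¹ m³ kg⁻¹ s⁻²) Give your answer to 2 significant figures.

2GMr/d³ = a_tidal  ⇒  d = (2GMr / a_tidal)^(1/3)
d = (2 × 6.674×10⁻¹¹ × (2.0 × 10³¹) × (2.2) / (0.94))^(1/3)
  = 1.8 × 10⁷ m

1.8 × 10⁷ m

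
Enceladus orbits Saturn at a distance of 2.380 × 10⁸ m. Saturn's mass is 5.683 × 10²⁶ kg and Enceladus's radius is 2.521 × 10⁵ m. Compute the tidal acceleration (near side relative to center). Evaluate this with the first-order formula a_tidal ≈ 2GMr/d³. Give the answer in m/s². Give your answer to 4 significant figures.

a_tidal = 2GMr/d³
        = 2 × (6.674 × 10⁻¹¹) × (5.683 × 10²⁶) × (2.521 × 10⁵) / (2.380 × 10⁸)³
        = 1.419 × 10⁻³ m/s²

1.419 × 10⁻³ m/s²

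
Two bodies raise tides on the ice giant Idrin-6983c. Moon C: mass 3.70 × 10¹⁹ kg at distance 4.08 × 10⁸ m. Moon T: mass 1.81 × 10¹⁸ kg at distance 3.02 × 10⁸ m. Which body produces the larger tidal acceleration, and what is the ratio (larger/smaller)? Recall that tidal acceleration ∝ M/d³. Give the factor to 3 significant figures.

Compare M/d³ for the two perturbers:
Moon C: (3.70 × 10¹⁹) / (4.08 × 10⁸)³ = 5.448 × 10⁻⁷
Moon T: (1.81 × 10¹⁸) / (3.02 × 10⁸)³ = 6.571 × 10⁻⁸
Ratio (larger/smaller) = 8.29

Moon C, by a factor of ≈ 8.29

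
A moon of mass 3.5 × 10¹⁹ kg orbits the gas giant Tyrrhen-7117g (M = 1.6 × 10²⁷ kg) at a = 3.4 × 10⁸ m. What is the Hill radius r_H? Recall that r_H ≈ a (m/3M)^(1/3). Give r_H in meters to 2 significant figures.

r_H ≈ a (m/3M)^(1/3)
    = (3.4 × 10⁸) × (3.5 × 10¹⁹ / (3 × 1.6 × 10²⁷))^(1/3)
    = 6.6 × 10⁵ m

6.6 × 10⁵ m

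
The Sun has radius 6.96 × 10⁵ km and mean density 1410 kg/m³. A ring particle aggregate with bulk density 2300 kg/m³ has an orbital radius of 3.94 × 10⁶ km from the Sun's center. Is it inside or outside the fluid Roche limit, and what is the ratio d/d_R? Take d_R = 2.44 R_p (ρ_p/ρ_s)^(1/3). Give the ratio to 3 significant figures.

outside; d/d_R ≈ 2.73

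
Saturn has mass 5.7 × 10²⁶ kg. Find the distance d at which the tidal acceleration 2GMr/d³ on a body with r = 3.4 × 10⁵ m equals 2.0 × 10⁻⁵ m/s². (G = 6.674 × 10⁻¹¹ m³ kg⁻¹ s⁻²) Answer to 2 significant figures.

1.1 × 10⁹ m

2GMr/d³ = a_tidal  ⇒  d = (2GMr / a_tidal)^(1/3)
d = (2 × 6.674×10⁻¹¹ × (5.7 × 10²⁶) × (3.4 × 10⁵) / (2.0 × 10⁻⁵))^(1/3)
  = 1.1 × 10⁹ m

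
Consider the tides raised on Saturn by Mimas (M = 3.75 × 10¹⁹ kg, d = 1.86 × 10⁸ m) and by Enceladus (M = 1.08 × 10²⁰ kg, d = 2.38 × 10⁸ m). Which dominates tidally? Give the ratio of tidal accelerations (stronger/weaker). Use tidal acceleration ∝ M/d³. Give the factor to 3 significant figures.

Tidal stretch scales as M/d³; compute that for each body.
Mimas: (3.75 × 10¹⁹) / (1.86 × 10⁸)³ = 5.828 × 10⁻⁶
Enceladus: (1.08 × 10²⁰) / (2.38 × 10⁸)³ = 8.011 × 10⁻⁶
Ratio (larger/smaller) = 1.37

Enceladus, by a factor of ≈ 1.37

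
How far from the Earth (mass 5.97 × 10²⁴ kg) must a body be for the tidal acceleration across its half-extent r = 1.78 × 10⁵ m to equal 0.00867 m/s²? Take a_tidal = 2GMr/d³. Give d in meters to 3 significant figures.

2GMr/d³ = a_tidal  ⇒  d = (2GMr / a_tidal)^(1/3)
d = (2 × 6.674×10⁻¹¹ × (5.97 × 10²⁴) × (1.78 × 10⁵) / (0.00867))^(1/3)
  = 2.54 × 10⁷ m

2.54 × 10⁷ m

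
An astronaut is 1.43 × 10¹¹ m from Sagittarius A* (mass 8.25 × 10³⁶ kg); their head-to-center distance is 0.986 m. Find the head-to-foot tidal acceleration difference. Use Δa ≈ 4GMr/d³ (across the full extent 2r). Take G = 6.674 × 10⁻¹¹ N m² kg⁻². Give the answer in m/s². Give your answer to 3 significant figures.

a_tidal = 4GMr/d³
        = 4 × (6.674 × 10⁻¹¹) × (8.25 × 10³⁶) × (0.986) / (1.43 × 10¹¹)³
        = 7.43 × 10⁻⁷ m/s²

7.43 × 10⁻⁷ m/s²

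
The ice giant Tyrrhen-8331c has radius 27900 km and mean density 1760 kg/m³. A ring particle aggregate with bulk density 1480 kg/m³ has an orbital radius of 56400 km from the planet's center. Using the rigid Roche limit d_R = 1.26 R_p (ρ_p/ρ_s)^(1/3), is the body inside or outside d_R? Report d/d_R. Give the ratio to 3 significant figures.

d_R = 1.26 × (27900 km) × (1760/1480)^(1/3) = 37240 km
d/d_R = (56400) / (37240) = 1.51
Since d/d_R > 1, the body is outside the Roche limit.

outside; d/d_R ≈ 1.51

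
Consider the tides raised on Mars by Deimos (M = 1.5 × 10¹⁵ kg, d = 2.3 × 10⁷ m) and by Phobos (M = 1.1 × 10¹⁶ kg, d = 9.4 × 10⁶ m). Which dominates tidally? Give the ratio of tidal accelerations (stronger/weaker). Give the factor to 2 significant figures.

Phobos, by a factor of ≈ 110

Tidal acceleration ∝ M/d³, so compare M/d³ for each.
Deimos: (1.5 × 10¹⁵) / (2.3 × 10⁷)³ = 1.233 × 10⁻⁷
Phobos: (1.1 × 10¹⁶) / (9.4 × 10⁶)³ = 1.324 × 10⁻⁵
Ratio (larger/smaller) = 110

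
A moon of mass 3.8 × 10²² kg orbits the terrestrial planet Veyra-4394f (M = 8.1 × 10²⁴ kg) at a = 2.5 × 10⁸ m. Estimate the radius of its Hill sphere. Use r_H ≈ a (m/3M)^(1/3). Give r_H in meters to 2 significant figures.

r_H ≈ a (m/3M)^(1/3)
    = (2.5 × 10⁸) × (3.8 × 10²² / (3 × 8.1 × 10²⁴))^(1/3)
    = 2.9 × 10⁷ m

2.9 × 10⁷ m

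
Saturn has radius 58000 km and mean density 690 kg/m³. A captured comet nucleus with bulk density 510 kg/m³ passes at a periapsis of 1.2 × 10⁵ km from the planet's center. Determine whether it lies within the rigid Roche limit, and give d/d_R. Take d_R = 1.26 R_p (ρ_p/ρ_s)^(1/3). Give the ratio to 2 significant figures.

outside; d/d_R ≈ 1.5

d_R = 1.26 × (58000 km) × (690/510)^(1/3) = 80830 km
d/d_R = (1.2 × 10⁵) / (80830) = 1.5
Since d/d_R > 1, the body is outside the Roche limit.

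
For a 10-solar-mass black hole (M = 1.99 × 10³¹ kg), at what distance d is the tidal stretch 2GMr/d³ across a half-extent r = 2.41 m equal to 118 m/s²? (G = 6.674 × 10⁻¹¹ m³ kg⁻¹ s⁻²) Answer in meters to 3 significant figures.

3.79 × 10⁶ m

2GMr/d³ = a_tidal  ⇒  d = (2GMr / a_tidal)^(1/3)
d = (2 × 6.674×10⁻¹¹ × (1.99 × 10³¹) × (2.41) / (118))^(1/3)
  = 3.79 × 10⁶ m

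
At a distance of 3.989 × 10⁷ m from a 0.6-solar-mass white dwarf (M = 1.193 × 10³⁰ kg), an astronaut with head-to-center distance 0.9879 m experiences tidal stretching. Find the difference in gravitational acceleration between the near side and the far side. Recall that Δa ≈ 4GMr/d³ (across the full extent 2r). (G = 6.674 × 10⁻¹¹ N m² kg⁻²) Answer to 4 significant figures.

Δg = 4GMr/d³
   = 4 × (6.674 × 10⁻¹¹) × (1.193 × 10³⁰) × (0.9879) / (3.989 × 10⁷)³
   = 4.957 × 10⁻³ m/s²

4.957 × 10⁻³ m/s²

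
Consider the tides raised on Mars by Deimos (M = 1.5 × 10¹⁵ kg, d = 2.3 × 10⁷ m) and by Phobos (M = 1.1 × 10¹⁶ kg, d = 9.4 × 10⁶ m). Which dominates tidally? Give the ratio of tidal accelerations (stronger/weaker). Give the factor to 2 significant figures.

Compare M/d³ for the two perturbers:
Deimos: (1.5 × 10¹⁵) / (2.3 × 10⁷)³ = 1.233 × 10⁻⁷
Phobos: (1.1 × 10¹⁶) / (9.4 × 10⁶)³ = 1.324 × 10⁻⁵
Ratio (larger/smaller) = 110

Phobos, by a factor of ≈ 110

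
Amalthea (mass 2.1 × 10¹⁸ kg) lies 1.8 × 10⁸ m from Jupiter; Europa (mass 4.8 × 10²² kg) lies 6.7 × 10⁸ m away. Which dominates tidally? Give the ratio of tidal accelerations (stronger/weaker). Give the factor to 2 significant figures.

Europa, by a factor of ≈ 440

Compare M/d³ for the two perturbers:
Amalthea: (2.1 × 10¹⁸) / (1.8 × 10⁸)³ = 3.601 × 10⁻⁷
Europa: (4.8 × 10²²) / (6.7 × 10⁸)³ = 1.596 × 10⁻⁴
Ratio (larger/smaller) = 440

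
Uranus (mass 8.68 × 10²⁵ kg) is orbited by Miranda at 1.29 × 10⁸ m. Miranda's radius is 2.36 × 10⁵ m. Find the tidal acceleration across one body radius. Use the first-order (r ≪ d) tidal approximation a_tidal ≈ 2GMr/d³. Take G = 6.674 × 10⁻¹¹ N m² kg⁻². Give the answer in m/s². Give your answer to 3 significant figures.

1.27 × 10⁻³ m/s²

The tidal stretch is the gradient of GM/d² times the body's extent r, hence the 1/d³ dependence.
Δa = 2GMr/d³
   = 2 × (6.674 × 10⁻¹¹) × (8.68 × 10²⁵) × (2.36 × 10⁵) / (1.29 × 10⁸)³
   = 1.27 × 10⁻³ m/s²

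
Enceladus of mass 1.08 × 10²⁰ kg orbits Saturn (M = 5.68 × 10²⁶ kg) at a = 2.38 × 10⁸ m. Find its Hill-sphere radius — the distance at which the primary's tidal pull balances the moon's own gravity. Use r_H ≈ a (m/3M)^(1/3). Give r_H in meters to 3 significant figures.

9.49 × 10⁵ m

r_H ≈ a (m/3M)^(1/3)
    = (2.38 × 10⁸) × (1.08 × 10²⁰ / (3 × 5.68 × 10²⁶))^(1/3)
    = 9.49 × 10⁵ m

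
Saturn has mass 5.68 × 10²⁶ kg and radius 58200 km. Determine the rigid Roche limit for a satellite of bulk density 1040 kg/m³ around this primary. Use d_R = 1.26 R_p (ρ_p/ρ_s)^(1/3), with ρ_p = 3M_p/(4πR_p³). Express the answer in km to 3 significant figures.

63900 km

ρ_p = 3M_p/(4πR_p³) = 3 × (5.68 × 10²⁶) / (4π × (5.82 × 10⁷ m)³) = 688 kg/m³
d_R = 1.26 × 58200 km × (688/1040)^(1/3)
    = 63900 km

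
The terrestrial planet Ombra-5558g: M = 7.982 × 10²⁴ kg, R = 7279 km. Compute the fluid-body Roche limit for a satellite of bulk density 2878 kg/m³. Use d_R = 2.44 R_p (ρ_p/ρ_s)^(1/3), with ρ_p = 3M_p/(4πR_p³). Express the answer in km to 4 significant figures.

ρ_p = 3M_p/(4πR_p³) = 3 × (7.982 × 10²⁴) / (4π × (7.279 × 10⁶ m)³) = 4941 kg/m³
d_R = 2.44 × 7279 km × (4941/2878)^(1/3)
    = 21270 km

21270 km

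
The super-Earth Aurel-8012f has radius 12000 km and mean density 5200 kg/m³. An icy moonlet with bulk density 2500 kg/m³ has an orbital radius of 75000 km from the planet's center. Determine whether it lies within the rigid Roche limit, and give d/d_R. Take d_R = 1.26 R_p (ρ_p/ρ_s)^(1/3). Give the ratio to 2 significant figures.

outside; d/d_R ≈ 3.9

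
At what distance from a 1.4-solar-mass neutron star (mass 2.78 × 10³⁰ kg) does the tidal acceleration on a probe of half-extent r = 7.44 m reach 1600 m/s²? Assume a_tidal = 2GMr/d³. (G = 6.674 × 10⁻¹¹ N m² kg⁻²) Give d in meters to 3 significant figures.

2GMr/d³ = a_tidal  ⇒  d = (2GMr / a_tidal)^(1/3)
d = (2 × 6.674×10⁻¹¹ × (2.78 × 10³⁰) × (7.44) / (1600))^(1/3)
  = 1.20 × 10⁶ m

1.20 × 10⁶ m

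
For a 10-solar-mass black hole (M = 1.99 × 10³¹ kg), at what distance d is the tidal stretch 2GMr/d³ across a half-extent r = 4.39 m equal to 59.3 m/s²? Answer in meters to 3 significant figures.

5.82 × 10⁶ m

2GMr/d³ = a_tidal  ⇒  d = (2GMr / a_tidal)^(1/3)
d = (2 × 6.674×10⁻¹¹ × (1.99 × 10³¹) × (4.39) / (59.3))^(1/3)
  = 5.82 × 10⁶ m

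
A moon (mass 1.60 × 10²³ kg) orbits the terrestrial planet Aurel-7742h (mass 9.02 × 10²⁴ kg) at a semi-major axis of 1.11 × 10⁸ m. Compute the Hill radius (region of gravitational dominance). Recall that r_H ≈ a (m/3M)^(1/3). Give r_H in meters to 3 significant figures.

r_H ≈ a (m/3M)^(1/3)
    = (1.11 × 10⁸) × (1.60 × 10²³ / (3 × 9.02 × 10²⁴))^(1/3)
    = 2.01 × 10⁷ m

2.01 × 10⁷ m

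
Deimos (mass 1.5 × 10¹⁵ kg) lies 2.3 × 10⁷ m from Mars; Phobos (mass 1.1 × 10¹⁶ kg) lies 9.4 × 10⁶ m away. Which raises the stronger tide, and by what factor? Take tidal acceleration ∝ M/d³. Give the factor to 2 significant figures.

Phobos, by a factor of ≈ 110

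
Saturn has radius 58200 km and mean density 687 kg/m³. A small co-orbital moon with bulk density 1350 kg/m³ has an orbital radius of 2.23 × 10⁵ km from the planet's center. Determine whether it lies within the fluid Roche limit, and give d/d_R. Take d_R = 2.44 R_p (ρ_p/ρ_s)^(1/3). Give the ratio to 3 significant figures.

d_R = 2.44 × (58200 km) × (687/1350)^(1/3) = 1.134 × 10⁵ km
d/d_R = (2.23 × 10⁵) / (1.134 × 10⁵) = 1.97
Since d/d_R > 1, the body is outside the Roche limit.

outside; d/d_R ≈ 1.97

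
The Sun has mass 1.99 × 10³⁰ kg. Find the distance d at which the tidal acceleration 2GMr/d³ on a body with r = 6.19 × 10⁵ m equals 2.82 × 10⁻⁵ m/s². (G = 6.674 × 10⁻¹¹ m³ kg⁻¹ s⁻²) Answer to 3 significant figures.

1.80 × 10¹⁰ m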